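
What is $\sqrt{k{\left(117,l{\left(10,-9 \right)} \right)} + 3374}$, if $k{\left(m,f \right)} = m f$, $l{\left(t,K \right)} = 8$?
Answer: $\sqrt{4310} \approx 65.651$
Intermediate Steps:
$k{\left(m,f \right)} = f m$
$\sqrt{k{\left(117,l{\left(10,-9 \right)} \right)} + 3374} = \sqrt{8 \cdot 117 + 3374} = \sqrt{936 + 3374} = \sqrt{4310}$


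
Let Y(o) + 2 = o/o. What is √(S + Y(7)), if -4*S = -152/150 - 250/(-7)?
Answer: I*√426678/210 ≈ 3.1105*I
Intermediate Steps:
Y(o) = -1 (Y(o) = -2 + o/o = -2 + 1 = -1)
S = -9109/1050 (S = -(-152/150 - 250/(-7))/4 = -(-152*1/150 - 250*(-⅐))/4 = -(-76/75 + 250/7)/4 = -¼*18218/525 = -9109/1050 ≈ -8.6752)
√(S + Y(7)) = √(-9109/1050 - 1) = √(-10159/1050) = I*√426678/210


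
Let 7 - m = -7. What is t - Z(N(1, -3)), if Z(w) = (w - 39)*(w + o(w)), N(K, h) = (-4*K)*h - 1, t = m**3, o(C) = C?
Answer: 3360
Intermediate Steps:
m = 14 (m = 7 - 1*(-7) = 7 + 7 = 14)
t = 2744 (t = 14**3 = 2744)
N(K, h) = -1 - 4*K*h (N(K, h) = -4*K*h - 1 = -1 - 4*K*h)
Z(w) = 2*w*(-39 + w) (Z(w) = (w - 39)*(w + w) = (-39 + w)*(2*w) = 2*w*(-39 + w))
t - Z(N(1, -3)) = 2744 - 2*(-1 - 4*1*(-3))*(-39 + (-1 - 4*1*(-3))) = 2744 - 2*(-1 + 12)*(-39 + (-1 + 12)) = 2744 - 2*11*(-39 + 11) = 2744 - 2*11*(-28) = 2744 - 1*(-616) = 2744 + 616 = 3360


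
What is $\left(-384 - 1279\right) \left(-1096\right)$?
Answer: $1822648$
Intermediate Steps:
$\left(-384 - 1279\right) \left(-1096\right) = \left(-1663\right) \left(-1096\right) = 1822648$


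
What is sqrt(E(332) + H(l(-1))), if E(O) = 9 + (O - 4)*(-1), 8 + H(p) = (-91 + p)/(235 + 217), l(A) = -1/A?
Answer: 157*I*sqrt(678)/226 ≈ 18.089*I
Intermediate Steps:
H(p) = -3707/452 + p/452 (H(p) = -8 + (-91 + p)/(235 + 217) = -8 + (-91 + p)/452 = -8 + (-91 + p)*(1/452) = -8 + (-91/452 + p/452) = -3707/452 + p/452)
E(O) = 13 - O (E(O) = 9 + (-4 + O)*(-1) = 9 + (4 - O) = 13 - O)
sqrt(E(332) + H(l(-1))) = sqrt((13 - 1*332) + (-3707/452 + (-1/(-1))/452)) = sqrt((13 - 332) + (-3707/452 + (-1*(-1))/452)) = sqrt(-319 + (-3707/452 + (1/452)*1)) = sqrt(-319 + (-3707/452 + 1/452)) = sqrt(-319 - 1853/226) = sqrt(-73947/226) = 157*I*sqrt(678)/226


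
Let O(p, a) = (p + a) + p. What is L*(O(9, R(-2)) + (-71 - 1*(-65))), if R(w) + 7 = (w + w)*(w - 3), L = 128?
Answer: 3200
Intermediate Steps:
R(w) = -7 + 2*w*(-3 + w) (R(w) = -7 + (w + w)*(w - 3) = -7 + (2*w)*(-3 + w) = -7 + 2*w*(-3 + w))
O(p, a) = a + 2*p (O(p, a) = (a + p) + p = a + 2*p)
L*(O(9, R(-2)) + (-71 - 1*(-65))) = 128*(((-7 - 6*(-2) + 2*(-2)**2) + 2*9) + (-71 - 1*(-65))) = 128*(((-7 + 12 + 2*4) + 18) + (-71 + 65)) = 128*(((-7 + 12 + 8) + 18) - 6) = 128*((13 + 18) - 6) = 128*(31 - 6) = 128*25 = 3200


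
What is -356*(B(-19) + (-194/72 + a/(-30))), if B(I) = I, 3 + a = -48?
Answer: 320311/45 ≈ 7118.0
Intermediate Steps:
a = -51 (a = -3 - 48 = -51)
-356*(B(-19) + (-194/72 + a/(-30))) = -356*(-19 + (-194/72 - 51/(-30))) = -356*(-19 + (-194*1/72 - 51*(-1/30))) = -356*(-19 + (-97/36 + 17/10)) = -356*(-19 - 179/180) = -356*(-3599/180) = 320311/45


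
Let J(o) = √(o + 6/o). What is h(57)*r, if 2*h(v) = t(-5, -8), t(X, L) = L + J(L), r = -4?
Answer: 16 - I*√35 ≈ 16.0 - 5.9161*I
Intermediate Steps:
t(X, L) = L + √(L + 6/L)
h(v) = -4 + I*√35/4 (h(v) = (-8 + √(-8 + 6/(-8)))/2 = (-8 + √(-8 + 6*(-⅛)))/2 = (-8 + √(-8 - ¾))/2 = (-8 + √(-35/4))/2 = (-8 + I*√35/2)/2 = -4 + I*√35/4)
h(57)*r = (-4 + I*√35/4)*(-4) = 16 - I*√35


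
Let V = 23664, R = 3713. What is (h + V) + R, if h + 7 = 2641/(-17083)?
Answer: 467559069/17083 ≈ 27370.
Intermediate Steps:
h = -122222/17083 (h = -7 + 2641/(-17083) = -7 + 2641*(-1/17083) = -7 - 2641/17083 = -122222/17083 ≈ -7.1546)
(h + V) + R = (-122222/17083 + 23664) + 3713 = 404129890/17083 + 3713 = 467559069/17083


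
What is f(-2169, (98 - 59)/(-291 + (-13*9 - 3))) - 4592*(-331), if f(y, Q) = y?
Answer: 1517783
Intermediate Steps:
f(-2169, (98 - 59)/(-291 + (-13*9 - 3))) - 4592*(-331) = -2169 - 4592*(-331) = -2169 - 1*(-1519952) = -2169 + 1519952 = 1517783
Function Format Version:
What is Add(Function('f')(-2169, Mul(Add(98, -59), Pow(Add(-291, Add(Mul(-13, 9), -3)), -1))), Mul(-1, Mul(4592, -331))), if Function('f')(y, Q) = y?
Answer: 1517783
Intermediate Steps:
Add(Function('f')(-2169, Mul(Add(98, -59), Pow(Add(-291, Add(Mul(-13, 9), -3)), -1))), Mul(-1, Mul(4592, -331))) = Add(-2169, Mul(-1, Mul(4592, -331))) = Add(-2169, Mul(-1, -1519952)) = Add(-2169, 1519952) = 1517783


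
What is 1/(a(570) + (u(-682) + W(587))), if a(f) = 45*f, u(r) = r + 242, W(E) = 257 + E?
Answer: 1/26054 ≈ 3.8382e-5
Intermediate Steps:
u(r) = 242 + r
1/(a(570) + (u(-682) + W(587))) = 1/(45*570 + ((242 - 682) + (257 + 587))) = 1/(25650 + (-440 + 844)) = 1/(25650 + 404) = 1/26054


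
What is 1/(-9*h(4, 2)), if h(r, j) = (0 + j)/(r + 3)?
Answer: -7/18 ≈ -0.38889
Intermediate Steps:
h(r, j) = j/(3 + r)
1/(-9*h(4, 2)) = 1/(-18/(3 + 4)) = 1/(-18/7) = -7/18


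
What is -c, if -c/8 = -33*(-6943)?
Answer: 1832952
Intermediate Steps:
c = -1832952 (c = -(-264)*(-6943) = -8*229119 = -1832952)
-c = -1*(-1832952) = 1832952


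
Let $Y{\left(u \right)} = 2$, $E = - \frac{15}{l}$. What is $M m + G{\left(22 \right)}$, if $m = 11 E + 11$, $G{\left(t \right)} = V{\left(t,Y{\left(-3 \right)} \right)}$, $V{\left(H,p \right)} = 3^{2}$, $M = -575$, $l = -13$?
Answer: $- \frac{176983}{13} \approx -13614.0$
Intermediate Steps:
$E = \frac{15}{13}$ ($E = - \frac{15}{-13} = \left(-15\right) \left(- \frac{1}{13}\right) = \frac{15}{13} \approx 1.1538$)
$V{\left(H,p \right)} = 9$
$G{\left(t \right)} = 9$
$m = \frac{308}{13}$ ($m = 11 \cdot \frac{15}{13} + 11 = \frac{165}{13} + 11 = \frac{308}{13} \approx 23.692$)
$M m + G{\left(22 \right)} = \left(-575\right) \frac{308}{13} + 9 = - \frac{177100}{13} + 9 = - \frac{176983}{13}$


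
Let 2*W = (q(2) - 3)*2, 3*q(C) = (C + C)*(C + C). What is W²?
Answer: 49/9 ≈ 5.4444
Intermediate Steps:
q(C) = 4*C²/3 (q(C) = ((C + C)*(C + C))/3 = ((2*C)*(2*C))/3 = (4*C²)/3 = 4*C²/3)
W = 7/3 (W = (((4/3)*2² - 3)*2)/2 = (((4/3)*4 - 3)*2)/2 = ((16/3 - 3)*2)/2 = ((7/3)*2)/2 = (½)*(14/3) = 7/3 ≈ 2.3333)
W² = (7/3)² = 49/9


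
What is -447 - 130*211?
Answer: -27877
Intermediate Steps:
-447 - 130*211 = -447 - 27430 = -27877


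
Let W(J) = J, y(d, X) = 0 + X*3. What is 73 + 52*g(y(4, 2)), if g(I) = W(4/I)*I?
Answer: 281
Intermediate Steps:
y(d, X) = 3*X (y(d, X) = 0 + 3*X = 3*X)
g(I) = 4 (g(I) = (4/I)*I = 4)
73 + 52*g(y(4, 2)) = 73 + 52*4 = 73 + 208 = 281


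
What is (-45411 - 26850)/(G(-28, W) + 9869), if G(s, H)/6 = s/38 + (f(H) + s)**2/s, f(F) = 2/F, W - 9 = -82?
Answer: -51215489577/6872285075 ≈ -7.4525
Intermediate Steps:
W = -73 (W = 9 - 82 = -73)
G(s, H) = 3*s/19 + 6*(s + 2/H)**2/s (G(s, H) = 6*(s/38 + (2/H + s)**2/s) = 6*(s*(1/38) + (s + 2/H)**2/s) = 6*(s/38 + (s + 2/H)**2/s) = 3*s/19 + 6*(s + 2/H)**2/s)
(-45411 - 26850)/(G(-28, W) + 9869) = (-45411 - 26850)/((24/(-73) + (117/19)*(-28) + 24/((-73)**2*(-28))) + 9869) = -72261/((24*(-1/73) - 3276/19 + 24*(1/5329)*(-1/28)) + 9869) = -72261/((-24/73 - 3276/19 - 6/37303) + 9869) = -72261/(-122437758/708757 + 9869) = -72261/6872285075/708757 = -72261*708757/6872285075 = -51215489577/6872285075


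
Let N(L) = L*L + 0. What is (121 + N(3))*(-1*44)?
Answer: -5720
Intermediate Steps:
N(L) = L**2 (N(L) = L**2 + 0 = L**2)
(121 + N(3))*(-1*44) = (121 + 3**2)*(-1*44) = (121 + 9)*(-44) = 130*(-44) = -5720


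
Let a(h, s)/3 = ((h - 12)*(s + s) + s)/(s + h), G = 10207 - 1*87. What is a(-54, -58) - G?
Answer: -578117/56 ≈ -10324.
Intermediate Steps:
G = 10120 (G = 10207 - 87 = 10120)
a(h, s) = 3*(s + 2*s*(-12 + h))/(h + s) (a(h, s) = 3*(((h - 12)*(s + s) + s)/(s + h)) = 3*(((-12 + h)*(2*s) + s)/(h + s)) = 3*((2*s*(-12 + h) + s)/(h + s)) = 3*((s + 2*s*(-12 + h))/(h + s)) = 3*(s + 2*s*(-12 + h))/(h + s))
a(-54, -58) - G = 3*(-58)*(-23 + 2*(-54))/(-54 - 58) - 1*10120 = 3*(-58)*(-23 - 108)/(-112) - 10120 = 3*(-58)*(-1/112)*(-131) - 10120 = -11397/56 - 10120 = -578117/56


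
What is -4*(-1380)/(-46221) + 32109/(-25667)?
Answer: -541930643/395451469 ≈ -1.3704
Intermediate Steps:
-4*(-1380)/(-46221) + 32109/(-25667) = 5520*(-1/46221) + 32109*(-1/25667) = -1840/15407 - 32109/25667 = -541930643/395451469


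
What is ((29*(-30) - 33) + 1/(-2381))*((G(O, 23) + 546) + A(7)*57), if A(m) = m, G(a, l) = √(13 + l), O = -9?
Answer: -2044691844/2381 ≈ -8.5875e+5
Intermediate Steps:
((29*(-30) - 33) + 1/(-2381))*((G(O, 23) + 546) + A(7)*57) = ((29*(-30) - 33) + 1/(-2381))*((√(13 + 23) + 546) + 7*57) = ((-870 - 33) - 1/2381)*((√36 + 546) + 399) = (-903 - 1/2381)*((6 + 546) + 399) = -2150044*(552 + 399)/2381 = -2150044/2381*951 = -2044691844/2381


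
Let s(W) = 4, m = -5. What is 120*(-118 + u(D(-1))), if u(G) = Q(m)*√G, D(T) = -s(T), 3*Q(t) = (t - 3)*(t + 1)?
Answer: -14160 + 2560*I ≈ -14160.0 + 2560.0*I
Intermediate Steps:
Q(t) = (1 + t)*(-3 + t)/3 (Q(t) = ((t - 3)*(t + 1))/3 = ((-3 + t)*(1 + t))/3 = ((1 + t)*(-3 + t))/3 = (1 + t)*(-3 + t)/3)
D(T) = -4 (D(T) = -1*4 = -4)
u(G) = 32*√G/3 (u(G) = (-1 - ⅔*(-5) + (⅓)*(-5)²)*√G = (-1 + 10/3 + (⅓)*25)*√G = (-1 + 10/3 + 25/3)*√G = 32*√G/3)
120*(-118 + u(D(-1))) = 120*(-118 + 32*√(-4)/3) = 120*(-118 + 32*(2*I)/3) = 120*(-118 + 64*I/3) = -14160 + 2560*I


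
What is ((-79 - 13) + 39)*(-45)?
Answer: 2385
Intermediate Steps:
((-79 - 13) + 39)*(-45) = (-92 + 39)*(-45) = -53*(-45) = 2385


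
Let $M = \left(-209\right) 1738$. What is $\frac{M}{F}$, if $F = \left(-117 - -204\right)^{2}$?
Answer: $- \frac{363242}{7569} \approx -47.991$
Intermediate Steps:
$M = -363242$
$F = 7569$ ($F = \left(-117 + 204\right)^{2} = 87^{2} = 7569$)
$\frac{M}{F} = - \frac{363242}{7569}$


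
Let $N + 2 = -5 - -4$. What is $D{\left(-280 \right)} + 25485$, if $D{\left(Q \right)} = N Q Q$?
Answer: $-209715$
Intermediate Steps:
$N = -3$ ($N = -2 - 1 = -3$)
$D{\left(Q \right)} = - 3 Q^{2}$ ($D{\left(Q \right)} = - 3 Q Q = - 3 Q^{2}$)
$D{\left(-280 \right)} + 25485 = - 3 \left(-280\right)^{2} + 25485 = \left(-3\right) 78400 + 25485 = -235200 + 25485 = -209715$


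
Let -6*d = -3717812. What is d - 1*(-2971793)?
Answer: 10774285/3 ≈ 3.5914e+6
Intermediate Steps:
d = 1858906/3 (d = -1/6*(-3717812) = 1858906/3 ≈ 6.1964e+5)
d - 1*(-2971793) = 1858906/3 - 1*(-2971793) = 1858906/3 + 2971793 = 10774285/3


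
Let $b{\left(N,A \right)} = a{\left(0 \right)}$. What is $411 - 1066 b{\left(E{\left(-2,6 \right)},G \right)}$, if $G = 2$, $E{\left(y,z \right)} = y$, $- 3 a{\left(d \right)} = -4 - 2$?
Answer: $-1721$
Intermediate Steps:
$a{\left(d \right)} = 2$ ($a{\left(d \right)} = - \frac{-4 - 2}{3} = \left(- \frac{1}{3}\right) \left(-6\right) = 2$)
$b{\left(N,A \right)} = 2$
$411 - 1066 b{\left(E{\left(-2,6 \right)},G \right)} = 411 - 2132 = -1721$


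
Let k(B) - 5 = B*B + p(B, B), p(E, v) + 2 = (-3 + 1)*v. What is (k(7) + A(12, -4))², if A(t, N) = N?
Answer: 1156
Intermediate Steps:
p(E, v) = -2 - 2*v (p(E, v) = -2 + (-3 + 1)*v = -2 - 2*v)
k(B) = 3 + B² - 2*B (k(B) = 5 + (B*B + (-2 - 2*B)) = 5 + (B² + (-2 - 2*B)) = 5 + (-2 + B² - 2*B) = 3 + B² - 2*B)
(k(7) + A(12, -4))² = ((3 + 7² - 2*7) - 4)² = ((3 + 49 - 14) - 4)² = (38 - 4)² = 34² = 1156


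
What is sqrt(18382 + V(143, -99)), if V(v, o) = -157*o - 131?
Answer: sqrt(33794) ≈ 183.83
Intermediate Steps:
V(v, o) = -131 - 157*o
sqrt(18382 + V(143, -99)) = sqrt(18382 + (-131 - 157*(-99))) = sqrt(18382 + (-131 + 15543)) = sqrt(18382 + 15412) = sqrt(33794)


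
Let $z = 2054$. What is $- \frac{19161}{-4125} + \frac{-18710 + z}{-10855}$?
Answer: $\frac{18446577}{2985125} \approx 6.1795$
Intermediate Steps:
$- \frac{19161}{-4125} + \frac{-18710 + z}{-10855} = - \frac{19161}{-4125} + \frac{-18710 + 2054}{-10855} = \left(-19161\right) \left(- \frac{1}{4125}\right) - - \frac{16656}{10855} = \frac{6387}{1375} + \frac{16656}{10855} = \frac{18446577}{2985125}$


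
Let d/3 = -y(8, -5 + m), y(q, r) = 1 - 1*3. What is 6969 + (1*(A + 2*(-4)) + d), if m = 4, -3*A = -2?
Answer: 20903/3 ≈ 6967.7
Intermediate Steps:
A = 2/3 (A = -1/3*(-2) = 2/3 ≈ 0.66667)
y(q, r) = -2 (y(q, r) = 1 - 3 = -2)
d = 6 (d = 3*(-1*(-2)) = 3*2 = 6)
6969 + (1*(A + 2*(-4)) + d) = 6969 + (1*(2/3 + 2*(-4)) + 6) = 6969 + (1*(2/3 - 8) + 6) = 6969 + (1*(-22/3) + 6) = 6969 + (-22/3 + 6) = 6969 - 4/3 = 20903/3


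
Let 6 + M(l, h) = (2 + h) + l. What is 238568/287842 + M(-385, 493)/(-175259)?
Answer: 20890626772/25223450539 ≈ 0.82822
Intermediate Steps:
M(l, h) = -4 + h + l (M(l, h) = -6 + ((2 + h) + l) = -6 + (2 + h + l) = -4 + h + l)
238568/287842 + M(-385, 493)/(-175259) = 238568/287842 + (-4 + 493 - 385)/(-175259) = 238568*(1/287842) + 104*(-1/175259) = 119284/143921 - 104/175259 = 20890626772/25223450539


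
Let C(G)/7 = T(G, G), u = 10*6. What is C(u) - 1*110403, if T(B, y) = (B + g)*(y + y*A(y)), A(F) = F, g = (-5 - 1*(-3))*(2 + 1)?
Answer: 1273077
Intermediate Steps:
g = -6 (g = (-5 + 3)*3 = -2*3 = -6)
T(B, y) = (-6 + B)*(y + y**2) (T(B, y) = (B - 6)*(y + y*y) = (-6 + B)*(y + y**2))
u = 60
C(G) = 7*G*(-6 + G**2 - 5*G) (C(G) = 7*(G*(-6 + G - 6*G + G*G)) = 7*(G*(-6 + G - 6*G + G**2)) = 7*(G*(-6 + G**2 - 5*G)) = 7*G*(-6 + G**2 - 5*G))
C(u) - 1*110403 = 7*60*(-6 + 60**2 - 5*60) - 1*110403 = 7*60*(-6 + 3600 - 300) - 110403 = 7*60*3294 - 110403 = 1383480 - 110403 = 1273077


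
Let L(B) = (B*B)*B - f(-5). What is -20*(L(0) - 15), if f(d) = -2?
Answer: 260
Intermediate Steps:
L(B) = 2 + B³ (L(B) = (B*B)*B - 1*(-2) = B²*B + 2 = B³ + 2 = 2 + B³)
-20*(L(0) - 15) = -20*((2 + 0³) - 15) = -20*((2 + 0) - 15) = -20*(2 - 15) = -20*(-13) = 260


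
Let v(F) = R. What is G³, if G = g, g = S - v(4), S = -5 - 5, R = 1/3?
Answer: -29791/27 ≈ -1103.4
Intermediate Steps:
R = ⅓ (R = 1*(⅓) = ⅓ ≈ 0.33333)
v(F) = ⅓
S = -10
g = -31/3 (g = -10 - 1*⅓ = -10 - ⅓ = -31/3 ≈ -10.333)
G = -31/3 ≈ -10.333
G³ = (-31/3)³ = -29791/27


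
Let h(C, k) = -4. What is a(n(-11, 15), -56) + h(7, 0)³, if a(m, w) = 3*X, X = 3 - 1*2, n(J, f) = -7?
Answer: -61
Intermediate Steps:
X = 1 (X = 3 - 2 = 1)
a(m, w) = 3 (a(m, w) = 3*1 = 3)
a(n(-11, 15), -56) + h(7, 0)³ = 3 + (-4)³ = 3 - 64 = -61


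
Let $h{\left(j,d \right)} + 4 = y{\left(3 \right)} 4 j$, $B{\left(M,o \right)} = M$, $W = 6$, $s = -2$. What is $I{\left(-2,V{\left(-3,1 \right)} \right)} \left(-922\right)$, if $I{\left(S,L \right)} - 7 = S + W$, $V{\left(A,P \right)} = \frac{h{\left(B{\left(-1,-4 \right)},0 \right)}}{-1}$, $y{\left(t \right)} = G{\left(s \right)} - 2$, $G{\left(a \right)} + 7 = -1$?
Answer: $-10142$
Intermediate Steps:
$G{\left(a \right)} = -8$ ($G{\left(a \right)} = -7 - 1 = -8$)
$y{\left(t \right)} = -10$ ($y{\left(t \right)} = -8 - 2 = -10$)
$h{\left(j,d \right)} = -4 - 40 j$ ($h{\left(j,d \right)} = -4 + \left(-10\right) 4 j = -4 - 40 j$)
$V{\left(A,P \right)} = -36$ ($V{\left(A,P \right)} = \frac{-4 - -40}{-1} = \left(-4 + 40\right) \left(-1\right) = 36 \left(-1\right) = -36$)
$I{\left(S,L \right)} = 13 + S$ ($I{\left(S,L \right)} = 7 + \left(S + 6\right) = 7 + \left(6 + S\right) = 13 + S$)
$I{\left(-2,V{\left(-3,1 \right)} \right)} \left(-922\right) = \left(13 - 2\right) \left(-922\right) = 11 \left(-922\right) = -10142$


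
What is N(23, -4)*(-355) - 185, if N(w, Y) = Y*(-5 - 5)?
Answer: -14385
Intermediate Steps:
N(w, Y) = -10*Y (N(w, Y) = Y*(-10) = -10*Y)
N(23, -4)*(-355) - 185 = -10*(-4)*(-355) - 185 = 40*(-355) - 185 = -14200 - 185 = -14385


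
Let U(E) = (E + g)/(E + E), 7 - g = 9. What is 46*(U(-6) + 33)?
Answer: 4646/3 ≈ 1548.7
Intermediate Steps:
g = -2 (g = 7 - 1*9 = 7 - 9 = -2)
U(E) = (-2 + E)/(2*E) (U(E) = (E - 2)/(E + E) = (-2 + E)/((2*E)) = (-2 + E)*(1/(2*E)) = (-2 + E)/(2*E))
46*(U(-6) + 33) = 46*((1/2)*(-2 - 6)/(-6) + 33) = 46*((1/2)*(-1/6)*(-8) + 33) = 46*(2/3 + 33) = 46*(101/3) = 4646/3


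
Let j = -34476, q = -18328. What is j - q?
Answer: -16148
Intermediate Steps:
j - q = -34476 - 1*(-18328) = -34476 + 18328 = -16148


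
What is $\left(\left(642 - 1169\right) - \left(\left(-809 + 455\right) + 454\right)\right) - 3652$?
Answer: $-4279$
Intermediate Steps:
$\left(\left(642 - 1169\right) - \left(\left(-809 + 455\right) + 454\right)\right) - 3652 = \left(-527 - \left(-354 + 454\right)\right) - 3652 = \left(-527 - 100\right) - 3652 = -627 - 3652 = -4279$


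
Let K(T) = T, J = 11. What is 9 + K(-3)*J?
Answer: -24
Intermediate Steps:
9 + K(-3)*J = 9 - 3*11 = 9 - 33 = -24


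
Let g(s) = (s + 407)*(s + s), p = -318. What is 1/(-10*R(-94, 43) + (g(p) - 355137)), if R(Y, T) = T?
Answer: -1/412171 ≈ -2.4262e-6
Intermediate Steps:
g(s) = 2*s*(407 + s) (g(s) = (407 + s)*(2*s) = 2*s*(407 + s))
1/(-10*R(-94, 43) + (g(p) - 355137)) = 1/(-10*43 + (2*(-318)*(407 - 318) - 355137)) = 1/(-430 + (2*(-318)*89 - 355137)) = 1/(-430 + (-56604 - 355137)) = 1/(-430 - 411741) = 1/(-412171) = -1/412171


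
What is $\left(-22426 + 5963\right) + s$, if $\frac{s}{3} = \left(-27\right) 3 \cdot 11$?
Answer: $-19136$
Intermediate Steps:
$s = -2673$ ($s = 3 \left(-27\right) 3 \cdot 11 = 3 \left(\left(-81\right) 11\right) = 3 \left(-891\right) = -2673$)
$\left(-22426 + 5963\right) + s = \left(-22426 + 5963\right) - 2673 = -16463 - 2673 = -19136$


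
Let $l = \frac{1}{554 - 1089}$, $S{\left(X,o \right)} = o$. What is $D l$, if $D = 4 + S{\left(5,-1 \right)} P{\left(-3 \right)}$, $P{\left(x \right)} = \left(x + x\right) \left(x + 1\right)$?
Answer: $\frac{8}{535} \approx 0.014953$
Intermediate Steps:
$P{\left(x \right)} = 2 x \left(1 + x\right)$
$D = -8$ ($D = 4 - 2 \left(-3\right) \left(1 - 3\right) = 4 - 2 \left(-3\right) \left(-2\right) = 4 - 12 = -8$)
$l = - \frac{1}{535}$ ($l = \frac{1}{-535} = - \frac{1}{535} \approx -0.0018692$)
$D l = \left(-8\right) \left(- \frac{1}{535}\right) = \frac{8}{535}$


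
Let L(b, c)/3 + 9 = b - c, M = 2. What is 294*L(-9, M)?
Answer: -17640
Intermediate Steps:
L(b, c) = -27 - 3*c + 3*b (L(b, c) = -27 + 3*(b - c) = -27 + (-3*c + 3*b) = -27 - 3*c + 3*b)
294*L(-9, M) = 294*(-27 - 3*2 + 3*(-9)) = 294*(-27 - 6 - 27) = 294*(-60) = -17640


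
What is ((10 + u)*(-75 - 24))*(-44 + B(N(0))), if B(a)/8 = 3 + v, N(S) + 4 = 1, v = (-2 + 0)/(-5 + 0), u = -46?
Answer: -299376/5 ≈ -59875.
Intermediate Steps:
v = ⅖ (v = -2/(-5) = -2*(-⅕) = ⅖ ≈ 0.40000)
N(S) = -3 (N(S) = -4 + 1 = -3)
B(a) = 136/5 (B(a) = 8*(3 + ⅖) = 8*(17/5) = 136/5)
((10 + u)*(-75 - 24))*(-44 + B(N(0))) = ((10 - 46)*(-75 - 24))*(-44 + 136/5) = -36*(-99)*(-84/5) = 3564*(-84/5) = -299376/5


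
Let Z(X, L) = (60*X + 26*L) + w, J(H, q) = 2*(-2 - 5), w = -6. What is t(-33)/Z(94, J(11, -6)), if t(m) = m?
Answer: -33/5270 ≈ -0.0062619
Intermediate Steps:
J(H, q) = -14 (J(H, q) = 2*(-7) = -14)
Z(X, L) = -6 + 26*L + 60*X (Z(X, L) = (60*X + 26*L) - 6 = (26*L + 60*X) - 6 = -6 + 26*L + 60*X)
t(-33)/Z(94, J(11, -6)) = -33/(-6 + 26*(-14) + 60*94) = -33/(-6 - 364 + 5640) = -33/5270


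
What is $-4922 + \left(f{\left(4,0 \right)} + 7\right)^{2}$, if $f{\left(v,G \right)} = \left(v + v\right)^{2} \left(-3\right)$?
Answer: $29303$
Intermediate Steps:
$f{\left(v,G \right)} = - 12 v^{2}$ ($f{\left(v,G \right)} = \left(2 v\right)^{2} \left(-3\right) = 4 v^{2} \left(-3\right) = - 12 v^{2}$)
$-4922 + \left(f{\left(4,0 \right)} + 7\right)^{2} = -4922 + \left(- 12 \cdot 4^{2} + 7\right)^{2} = -4922 + \left(\left(-12\right) 16 + 7\right)^{2} = -4922 + \left(-192 + 7\right)^{2} = -4922 + \left(-185\right)^{2} = -4922 + 34225 = 29303$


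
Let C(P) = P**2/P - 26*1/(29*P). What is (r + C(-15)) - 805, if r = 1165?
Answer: 150101/435 ≈ 345.06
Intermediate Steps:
C(P) = P - 26/(29*P)
(r + C(-15)) - 805 = (1165 + (-15 - 26/29/(-15))) - 805 = (1165 + (-15 - 26/29*(-1/15))) - 805 = (1165 + (-15 + 26/435)) - 805 = (1165 - 6499/435) - 805 = 500276/435 - 805 = 150101/435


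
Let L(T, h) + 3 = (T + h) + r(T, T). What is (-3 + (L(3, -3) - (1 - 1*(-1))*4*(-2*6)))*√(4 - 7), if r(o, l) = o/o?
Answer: 91*I*√3 ≈ 157.62*I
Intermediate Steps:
r(o, l) = 1
L(T, h) = -2 + T + h (L(T, h) = -3 + ((T + h) + 1) = -3 + (1 + T + h) = -2 + T + h)
(-3 + (L(3, -3) - (1 - 1*(-1))*4*(-2*6)))*√(4 - 7) = (-3 + ((-2 + 3 - 3) - (1 - 1*(-1))*4*(-2*6)))*√(4 - 7) = (-3 + (-2 - (1 + 1)*4*(-12)))*√(-3) = (-3 + (-2 - 2*4*(-12)))*(I*√3) = (-3 + (-2 - 8*(-12)))*(I*√3) = (-3 + (-2 - 1*(-96)))*(I*√3) = (-3 + (-2 + 96))*(I*√3) = (-3 + 94)*(I*√3) = 91*(I*√3) = 91*I*√3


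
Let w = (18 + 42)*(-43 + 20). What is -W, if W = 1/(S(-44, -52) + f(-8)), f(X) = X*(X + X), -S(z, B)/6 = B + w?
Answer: -1/8720 ≈ -0.00011468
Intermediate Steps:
w = -1380 (w = 60*(-23) = -1380)
S(z, B) = 8280 - 6*B (S(z, B) = -6*(B - 1380) = -6*(-1380 + B) = 8280 - 6*B)
f(X) = 2*X² (f(X) = X*(2*X) = 2*X²)
W = 1/8720 (W = 1/((8280 - 6*(-52)) + 2*(-8)²) = 1/((8280 + 312) + 2*64) = 1/(8592 + 128) = 1/8720 ≈ 0.00011468)
-W = -1*1/8720 = -1/8720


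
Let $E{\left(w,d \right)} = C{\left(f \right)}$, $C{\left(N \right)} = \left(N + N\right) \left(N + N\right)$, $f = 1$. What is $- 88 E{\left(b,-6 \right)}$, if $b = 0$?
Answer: $-352$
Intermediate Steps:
$C{\left(N \right)} = 4 N^{2}$ ($C{\left(N \right)} = 2 N 2 N = 4 N^{2}$)
$E{\left(w,d \right)} = 4$ ($E{\left(w,d \right)} = 4 \cdot 1^{2} = 4 \cdot 1 = 4$)
$- 88 E{\left(b,-6 \right)} = \left(-88\right) 4 = -352$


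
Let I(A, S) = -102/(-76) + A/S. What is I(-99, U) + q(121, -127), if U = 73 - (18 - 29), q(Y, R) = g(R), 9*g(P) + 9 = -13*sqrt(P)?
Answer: -445/532 - 13*I*sqrt(127)/9 ≈ -0.83647 - 16.278*I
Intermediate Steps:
g(P) = -1 - 13*sqrt(P)/9 (g(P) = -1 + (-13*sqrt(P))/9 = -1 - 13*sqrt(P)/9)
q(Y, R) = -1 - 13*sqrt(R)/9
U = 84 (U = 73 - 1*(-11) = 73 + 11 = 84)
I(A, S) = 51/38 + A/S (I(A, S) = -102*(-1/76) + A/S = 51/38 + A/S)
I(-99, U) + q(121, -127) = (51/38 - 99/84) + (-1 - 13*I*sqrt(127)/9) = (51/38 - 99*1/84) + (-1 - 13*I*sqrt(127)/9) = (51/38 - 33/28) + (-1 - 13*I*sqrt(127)/9) = 87/532 + (-1 - 13*I*sqrt(127)/9) = -445/532 - 13*I*sqrt(127)/9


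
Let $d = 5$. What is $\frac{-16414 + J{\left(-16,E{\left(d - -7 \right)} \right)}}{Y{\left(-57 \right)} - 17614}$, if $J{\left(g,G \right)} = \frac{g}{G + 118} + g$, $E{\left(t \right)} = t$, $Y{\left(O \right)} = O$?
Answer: $\frac{1067958}{1148615} \approx 0.92978$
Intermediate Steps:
$J{\left(g,G \right)} = g + \frac{g}{118 + G}$ ($J{\left(g,G \right)} = \frac{g}{118 + G} + g = g + \frac{g}{118 + G}$)
$\frac{-16414 + J{\left(-16,E{\left(d - -7 \right)} \right)}}{Y{\left(-57 \right)} - 17614} = \frac{-16414 - \frac{16 \left(119 + \left(5 - -7\right)\right)}{118 + \left(5 - -7\right)}}{-57 - 17614} = \frac{-16414 - \frac{16 \left(119 + \left(5 + 7\right)\right)}{118 + \left(5 + 7\right)}}{-17671} = \left(-16414 - \frac{16 \left(119 + 12\right)}{118 + 12}\right) \left(- \frac{1}{17671}\right) = \left(-16414 - 16 \cdot \frac{1}{130} \cdot 131\right) \left(- \frac{1}{17671}\right) = \left(-16414 - \frac{8}{65} \cdot 131\right) \left(- \frac{1}{17671}\right) = \left(-16414 - \frac{1048}{65}\right) \left(- \frac{1}{17671}\right) = \left(- \frac{1067958}{65}\right) \left(- \frac{1}{17671}\right) = \frac{1067958}{1148615}$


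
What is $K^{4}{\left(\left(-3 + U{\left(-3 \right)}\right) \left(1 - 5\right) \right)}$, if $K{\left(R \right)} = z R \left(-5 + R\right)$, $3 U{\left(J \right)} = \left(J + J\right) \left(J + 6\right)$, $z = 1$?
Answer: $1551160647936$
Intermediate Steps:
$U{\left(J \right)} = \frac{2 J \left(6 + J\right)}{3}$ ($U{\left(J \right)} = \frac{\left(J + J\right) \left(J + 6\right)}{3} = \frac{2 J \left(6 + J\right)}{3}$)
$K{\left(R \right)} = R \left(-5 + R\right)$ ($K{\left(R \right)} = 1 R \left(-5 + R\right) = R \left(-5 + R\right)$)
$K^{4}{\left(\left(-3 + U{\left(-3 \right)}\right) \left(1 - 5\right) \right)} = \left(\left(-3 + \frac{2}{3} \left(-3\right) \left(6 - 3\right)\right) \left(1 - 5\right) \left(-5 + \left(-3 + \frac{2}{3} \left(-3\right) \left(6 - 3\right)\right) \left(1 - 5\right)\right)\right)^{4} = \left(\left(-3 + \frac{2}{3} \left(-3\right) 3\right) \left(-4\right) \left(-5 + \left(-3 + \frac{2}{3} \left(-3\right) 3\right) \left(-4\right)\right)\right)^{4} = \left(\left(-3 - 6\right) \left(-4\right) \left(-5 + \left(-3 - 6\right) \left(-4\right)\right)\right)^{4} = \left(\left(-9\right) \left(-4\right) \left(-5 - -36\right)\right)^{4} = \left(36 \left(-5 + 36\right)\right)^{4} = \left(36 \cdot 31\right)^{4} = 1116^{4} = 1551160647936$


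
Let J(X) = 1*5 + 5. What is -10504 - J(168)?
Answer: -10514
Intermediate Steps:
J(X) = 10 (J(X) = 5 + 5 = 10)
-10504 - J(168) = -10504 - 1*10 = -10504 - 10 = -10514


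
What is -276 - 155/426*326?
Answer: -84053/213 ≈ -394.62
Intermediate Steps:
-276 - 155/426*326 = -276 - 25265/213 = -84053/213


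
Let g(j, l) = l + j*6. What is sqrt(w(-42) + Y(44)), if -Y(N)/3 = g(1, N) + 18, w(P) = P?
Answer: I*sqrt(246) ≈ 15.684*I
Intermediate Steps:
g(j, l) = l + 6*j
Y(N) = -72 - 3*N (Y(N) = -3*((N + 6*1) + 18) = -3*((N + 6) + 18) = -3*((6 + N) + 18) = -3*(24 + N) = -72 - 3*N)
sqrt(w(-42) + Y(44)) = sqrt(-42 + (-72 - 3*44)) = sqrt(-42 + (-72 - 132)) = sqrt(-42 - 204) = sqrt(-246) = I*sqrt(246)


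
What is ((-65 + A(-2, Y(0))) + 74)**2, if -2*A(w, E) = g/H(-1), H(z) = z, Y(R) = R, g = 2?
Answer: 100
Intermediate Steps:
A(w, E) = 1 (A(w, E) = -1/(-1) = -(-1) = -1/2*(-2) = 1)
((-65 + A(-2, Y(0))) + 74)**2 = ((-65 + 1) + 74)**2 = (-64 + 74)**2 = 10**2 = 100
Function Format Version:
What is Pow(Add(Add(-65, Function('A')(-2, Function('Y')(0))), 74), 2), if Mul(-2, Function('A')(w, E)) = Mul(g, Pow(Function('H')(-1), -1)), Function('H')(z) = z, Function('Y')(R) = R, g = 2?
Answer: 100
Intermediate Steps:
Function('A')(w, E) = 1 (Function('A')(w, E) = Mul(Rational(-1, 2), Mul(2, Pow(-1, -1))) = Mul(Rational(-1, 2), Mul(2, -1)) = Mul(Rational(-1, 2), -2) = 1)
Pow(Add(Add(-65, Function('A')(-2, Function('Y')(0))), 74), 2) = Pow(Add(Add(-65, 1), 74), 2) = Pow(Add(-64, 74), 2) = Pow(10, 2) = 100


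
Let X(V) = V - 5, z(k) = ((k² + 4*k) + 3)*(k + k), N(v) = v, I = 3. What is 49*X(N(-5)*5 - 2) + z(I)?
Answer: -1424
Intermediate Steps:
z(k) = 2*k*(3 + k² + 4*k) (z(k) = (3 + k² + 4*k)*(2*k) = 2*k*(3 + k² + 4*k))
X(V) = -5 + V
49*X(N(-5)*5 - 2) + z(I) = 49*(-5 + (-5*5 - 2)) + 2*3*(3 + 3² + 4*3) = 49*(-5 + (-25 - 2)) + 2*3*(3 + 9 + 12) = 49*(-5 - 27) + 2*3*24 = 49*(-32) + 144 = -1568 + 144 = -1424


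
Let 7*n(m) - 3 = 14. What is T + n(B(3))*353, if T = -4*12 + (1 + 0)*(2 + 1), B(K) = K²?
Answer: 5686/7 ≈ 812.29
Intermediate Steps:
T = -45 (T = -48 + 1*3 = -48 + 3 = -45)
n(m) = 17/7 (n(m) = 3/7 + (⅐)*14 = 3/7 + 2 = 17/7)
T + n(B(3))*353 = -45 + (17/7)*353 = -45 + 6001/7 = 5686/7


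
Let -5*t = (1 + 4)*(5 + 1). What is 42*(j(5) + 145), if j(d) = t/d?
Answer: 30198/5 ≈ 6039.6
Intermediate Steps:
t = -6 (t = -(1 + 4)*(5 + 1)/5 = -6 ≈ -6.0000)
j(d) = -6/d
42*(j(5) + 145) = 42*(-6/5 + 145) = 42*(719/5) = 30198/5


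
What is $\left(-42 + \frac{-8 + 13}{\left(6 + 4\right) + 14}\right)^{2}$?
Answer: $\frac{1006009}{576} \approx 1746.5$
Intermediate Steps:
$\left(-42 + \frac{-8 + 13}{\left(6 + 4\right) + 14}\right)^{2} = \left(-42 + \frac{5}{10 + 14}\right)^{2} = \left(-42 + \frac{5}{24}\right)^{2} = \left(- \frac{1003}{24}\right)^{2} = \frac{1006009}{576}$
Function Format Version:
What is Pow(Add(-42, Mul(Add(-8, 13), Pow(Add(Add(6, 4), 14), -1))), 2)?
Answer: Rational(1006009, 576) ≈ 1746.5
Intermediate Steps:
Pow(Add(-42, Mul(Add(-8, 13), Pow(Add(Add(6, 4), 14), -1))), 2) = Pow(Add(-42, Mul(5, Pow(Add(10, 14), -1))), 2) = Pow(Add(-42, Mul(5, Pow(24, -1))), 2) = Pow(Add(-42, Mul(5, Rational(1, 24))), 2) = Pow(Add(-42, Rational(5, 24)), 2) = Pow(Rational(-1003, 24), 2) = Rational(1006009, 576)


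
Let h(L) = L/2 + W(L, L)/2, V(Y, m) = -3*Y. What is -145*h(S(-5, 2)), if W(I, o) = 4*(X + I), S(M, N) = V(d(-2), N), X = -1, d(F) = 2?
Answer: 2465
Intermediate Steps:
S(M, N) = -6 (S(M, N) = -3*2 = -6)
W(I, o) = -4 + 4*I (W(I, o) = 4*(-1 + I) = -4 + 4*I)
h(L) = -2 + 5*L/2 (h(L) = L/2 + (-4 + 4*L)/2 = L*(½) + (-4 + 4*L)*(½) = L/2 + (-2 + 2*L) = -2 + 5*L/2)
-145*h(S(-5, 2)) = -145*(-2 + (5/2)*(-6)) = -145*(-2 - 15) = -145*(-17) = 2465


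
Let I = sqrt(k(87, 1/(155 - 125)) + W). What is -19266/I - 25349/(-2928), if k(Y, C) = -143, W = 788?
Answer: 25349/2928 - 6422*sqrt(645)/215 ≈ -749.94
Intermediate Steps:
I = sqrt(645) (I = sqrt(-143 + 788) = sqrt(645) ≈ 25.397)
-19266/I - 25349/(-2928) = -19266*sqrt(645)/645 - 25349/(-2928) = -6422*sqrt(645)/215 - 25349*(-1/2928) = -6422*sqrt(645)/215 + 25349/2928 = 25349/2928 - 6422*sqrt(645)/215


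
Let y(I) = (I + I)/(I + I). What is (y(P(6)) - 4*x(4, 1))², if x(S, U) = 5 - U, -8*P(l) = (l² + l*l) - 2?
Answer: 225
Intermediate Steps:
P(l) = ¼ - l²/4 (P(l) = -((l² + l*l) - 2)/8 = -((l² + l²) - 2)/8 = -(2*l² - 2)/8 = -(-2 + 2*l²)/8 = ¼ - l²/4)
y(I) = 1 (y(I) = (2*I)/((2*I)) = (2*I)*(1/(2*I)) = 1)
(y(P(6)) - 4*x(4, 1))² = (1 - 4*(5 - 1*1))² = (1 - 4*(5 - 1))² = (1 - 4*4)² = (1 - 16)² = (-15)² = 225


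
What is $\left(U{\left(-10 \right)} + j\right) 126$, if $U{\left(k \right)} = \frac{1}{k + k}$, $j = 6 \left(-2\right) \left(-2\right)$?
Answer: $\frac{30177}{10} \approx 3017.7$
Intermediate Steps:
$j = 24$ ($j = \left(-12\right) \left(-2\right) = 24$)
$U{\left(k \right)} = \frac{1}{2 k}$
$\left(U{\left(-10 \right)} + j\right) 126 = \left(\frac{1}{2 \left(-10\right)} + 24\right) 126 = \left(\frac{1}{2} \left(- \frac{1}{10}\right) + 24\right) 126 = \left(- \frac{1}{20} + 24\right) 126 = \frac{479}{20} \cdot 126 = \frac{30177}{10}$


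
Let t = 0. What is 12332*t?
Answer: 0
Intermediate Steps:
12332*t = 12332*0 = 0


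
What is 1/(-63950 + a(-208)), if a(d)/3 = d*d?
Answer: 1/65842 ≈ 1.5188e-5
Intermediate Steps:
a(d) = 3*d**2 (a(d) = 3*(d*d) = 3*d**2)
1/(-63950 + a(-208)) = 1/(-63950 + 3*(-208)**2) = 1/(-63950 + 3*43264) = 1/(-63950 + 129792) = 1/65842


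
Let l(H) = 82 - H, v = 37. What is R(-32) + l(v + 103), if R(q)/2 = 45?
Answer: 32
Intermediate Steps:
R(q) = 90 (R(q) = 2*45 = 90)
R(-32) + l(v + 103) = 90 + (82 - (37 + 103)) = 90 + (82 - 1*140) = 90 + (82 - 140) = 90 - 58 = 32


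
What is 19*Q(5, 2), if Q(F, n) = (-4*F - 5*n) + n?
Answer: -532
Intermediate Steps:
Q(F, n) = -4*F - 4*n (Q(F, n) = (-5*n - 4*F) + n = -4*F - 4*n)
19*Q(5, 2) = 19*(-4*5 - 4*2) = 19*(-20 - 8) = 19*(-28) = -532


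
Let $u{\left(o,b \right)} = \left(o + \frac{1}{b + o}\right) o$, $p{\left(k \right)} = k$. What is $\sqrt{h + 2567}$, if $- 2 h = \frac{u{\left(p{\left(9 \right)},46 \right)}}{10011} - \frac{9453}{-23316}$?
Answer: $\frac{\sqrt{5222690157471000254590}}{1426434020} \approx 50.664$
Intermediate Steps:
$u{\left(o,b \right)} = o \left(o + \frac{1}{b + o}\right)$
$h = - \frac{589883521}{2852868040}$ ($h = - \frac{\frac{9 \frac{1}{46 + 9} \left(1 + 9^{2} + 46 \cdot 9\right)}{10011} - \frac{9453}{-23316}}{2} = - \frac{\frac{9 \left(1 + 81 + 414\right)}{55} \cdot \frac{1}{10011} - - \frac{3151}{7772}}{2} = - \frac{9 \cdot \frac{1}{55} \cdot 496 \cdot \frac{1}{10011} + \frac{3151}{7772}}{2} = - \frac{\frac{4464}{55} \cdot \frac{1}{10011} + \frac{3151}{7772}}{2} = - \frac{\frac{1488}{183535} + \frac{3151}{7772}}{2} = \left(- \frac{1}{2}\right) \frac{589883521}{1426434020} = - \frac{589883521}{2852868040} \approx -0.20677$)
$\sqrt{h + 2567} = \sqrt{- \frac{589883521}{2852868040} + 2567} = \sqrt{\frac{7322722375159}{2852868040}} = \frac{\sqrt{5222690157471000254590}}{1426434020}$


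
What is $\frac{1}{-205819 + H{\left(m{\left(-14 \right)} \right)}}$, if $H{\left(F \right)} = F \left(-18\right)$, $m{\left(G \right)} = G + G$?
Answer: $- \frac{1}{205315} \approx -4.8706 \cdot 10^{-6}$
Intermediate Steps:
$m{\left(G \right)} = 2 G$
$H{\left(F \right)} = - 18 F$
$\frac{1}{-205819 + H{\left(m{\left(-14 \right)} \right)}} = \frac{1}{-205819 - 18 \cdot 2 \left(-14\right)} = \frac{1}{-205819 - -504} = \frac{1}{-205819 + 504} = \frac{1}{-205315} = - \frac{1}{205315}$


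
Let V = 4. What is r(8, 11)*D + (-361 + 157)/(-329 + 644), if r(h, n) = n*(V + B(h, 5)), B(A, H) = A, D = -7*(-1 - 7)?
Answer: 776092/105 ≈ 7391.4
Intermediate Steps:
D = 56 (D = -7*(-8) = 56)
r(h, n) = n*(4 + h)
r(8, 11)*D + (-361 + 157)/(-329 + 644) = (11*(4 + 8))*56 + (-361 + 157)/(-329 + 644) = (11*12)*56 - 204/315 = 132*56 - 204*1/315 = 7392 - 68/105 = 776092/105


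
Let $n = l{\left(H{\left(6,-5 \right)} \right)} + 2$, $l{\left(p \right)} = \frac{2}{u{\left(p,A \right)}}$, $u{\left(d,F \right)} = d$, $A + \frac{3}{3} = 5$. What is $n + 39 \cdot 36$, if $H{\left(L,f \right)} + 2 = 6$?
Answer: $\frac{2813}{2} \approx 1406.5$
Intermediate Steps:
$A = 4$ ($A = -1 + 5 = 4$)
$H{\left(L,f \right)} = 4$ ($H{\left(L,f \right)} = -2 + 6 = 4$)
$l{\left(p \right)} = \frac{2}{p}$
$n = \frac{5}{2}$ ($n = \frac{2}{4} + 2 = 2 \cdot \frac{1}{4} + 2 = \frac{1}{2} + 2 = \frac{5}{2} \approx 2.5$)
$n + 39 \cdot 36 = \frac{5}{2} + 39 \cdot 36 = \frac{5}{2} + 1404 = \frac{2813}{2}$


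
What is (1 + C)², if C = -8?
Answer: 49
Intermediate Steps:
(1 + C)² = (1 - 8)² = (-7)² = 49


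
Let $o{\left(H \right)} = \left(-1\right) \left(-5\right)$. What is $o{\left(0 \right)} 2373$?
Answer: $11865$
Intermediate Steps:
$o{\left(H \right)} = 5$
$o{\left(0 \right)} 2373 = 5 \cdot 2373 = 11865$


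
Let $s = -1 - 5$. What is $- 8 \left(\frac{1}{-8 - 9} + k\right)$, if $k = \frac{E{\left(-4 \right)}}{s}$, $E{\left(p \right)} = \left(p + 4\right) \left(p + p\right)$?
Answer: $\frac{8}{17} \approx 0.47059$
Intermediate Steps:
$s = -6$
$E{\left(p \right)} = 2 p \left(4 + p\right)$ ($E{\left(p \right)} = \left(4 + p\right) 2 p = 2 p \left(4 + p\right)$)
$k = 0$ ($k = \frac{2 \left(-4\right) \left(4 - 4\right)}{-6} = 2 \left(-4\right) 0 \left(- \frac{1}{6}\right) = 0 \left(- \frac{1}{6}\right) = 0$)
$- 8 \left(\frac{1}{-8 - 9} + k\right) = - 8 \left(\frac{1}{-8 - 9} + 0\right) = - 8 \left(\frac{1}{-17} + 0\right) = - 8 \left(- \frac{1}{17} + 0\right) = \left(-8\right) \left(- \frac{1}{17}\right) = \frac{8}{17}$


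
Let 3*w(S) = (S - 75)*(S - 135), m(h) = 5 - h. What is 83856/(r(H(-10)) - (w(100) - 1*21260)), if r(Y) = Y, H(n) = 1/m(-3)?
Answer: 2012544/517243 ≈ 3.8909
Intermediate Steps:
H(n) = ⅛ (H(n) = 1/(5 - 1*(-3)) = 1/(5 + 3) = 1/8 = ⅛)
w(S) = (-135 + S)*(-75 + S)/3 (w(S) = ((S - 75)*(S - 135))/3 = ((-75 + S)*(-135 + S))/3 = ((-135 + S)*(-75 + S))/3 = (-135 + S)*(-75 + S)/3)
83856/(r(H(-10)) - (w(100) - 1*21260)) = 83856/(⅛ - ((3375 - 70*100 + (⅓)*100²) - 1*21260)) = 83856/(⅛ - ((3375 - 7000 + (⅓)*10000) - 21260)) = 83856/(⅛ - ((3375 - 7000 + 10000/3) - 21260)) = 83856/(⅛ - (-875/3 - 21260)) = 83856/(⅛ - 1*(-64655/3)) = 83856/(⅛ + 64655/3) = 83856/(517243/24) = 83856*(24/517243) = 2012544/517243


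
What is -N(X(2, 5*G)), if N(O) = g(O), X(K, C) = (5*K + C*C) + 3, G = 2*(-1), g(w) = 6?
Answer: -6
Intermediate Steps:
G = -2
X(K, C) = 3 + C**2 + 5*K (X(K, C) = (5*K + C**2) + 3 = (C**2 + 5*K) + 3 = 3 + C**2 + 5*K)
N(O) = 6
-N(X(2, 5*G)) = -1*6 = -6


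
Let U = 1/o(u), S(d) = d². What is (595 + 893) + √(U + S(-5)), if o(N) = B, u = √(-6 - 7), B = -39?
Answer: 1488 + √37986/39 ≈ 1493.0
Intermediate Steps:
u = I*√13 (u = √(-13) = I*√13 ≈ 3.6056*I)
o(N) = -39
U = -1/39 (U = 1/(-39) = -1/39 ≈ -0.025641)
(595 + 893) + √(U + S(-5)) = (595 + 893) + √(-1/39 + (-5)²) = 1488 + √(-1/39 + 25) = 1488 + √(974/39) = 1488 + √37986/39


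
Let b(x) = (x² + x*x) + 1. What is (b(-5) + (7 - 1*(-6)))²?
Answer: 4096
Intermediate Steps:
b(x) = 1 + 2*x² (b(x) = (x² + x²) + 1 = 2*x² + 1 = 1 + 2*x²)
(b(-5) + (7 - 1*(-6)))² = ((1 + 2*(-5)²) + (7 - 1*(-6)))² = ((1 + 2*25) + (7 + 6))² = ((1 + 50) + 13)² = (51 + 13)² = 64² = 4096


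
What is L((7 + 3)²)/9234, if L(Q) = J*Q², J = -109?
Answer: -545000/4617 ≈ -118.04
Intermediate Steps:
L(Q) = -109*Q²
L((7 + 3)²)/9234 = -109*(7 + 3)⁴/9234 = -109*(10²)²*(1/9234) = -109*100²*(1/9234) = -109*10000*(1/9234) = -1090000*1/9234 = -545000/4617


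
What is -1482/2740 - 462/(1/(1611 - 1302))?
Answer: -195579201/1370 ≈ -1.4276e+5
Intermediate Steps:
-1482/2740 - 462/(1/(1611 - 1302)) = -1482*1/2740 - 462/(1/309) = -741/1370 - 462/1/309 = -741/1370 - 462*309 = -741/1370 - 142758 = -195579201/1370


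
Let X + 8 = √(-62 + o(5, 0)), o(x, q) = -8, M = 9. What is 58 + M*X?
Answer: -14 + 9*I*√70 ≈ -14.0 + 75.299*I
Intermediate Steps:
X = -8 + I*√70 (X = -8 + √(-62 - 8) = -8 + √(-70) = -8 + I*√70 ≈ -8.0 + 8.3666*I)
58 + M*X = 58 + 9*(-8 + I*√70) = 58 + (-72 + 9*I*√70) = -14 + 9*I*√70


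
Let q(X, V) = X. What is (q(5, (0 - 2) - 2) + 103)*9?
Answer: 972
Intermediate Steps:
(q(5, (0 - 2) - 2) + 103)*9 = (5 + 103)*9 = 108*9 = 972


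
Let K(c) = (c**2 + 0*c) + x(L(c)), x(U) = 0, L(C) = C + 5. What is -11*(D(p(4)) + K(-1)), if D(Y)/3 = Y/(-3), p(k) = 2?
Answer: 11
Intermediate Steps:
L(C) = 5 + C
D(Y) = -Y (D(Y) = 3*(Y/(-3)) = 3*(Y*(-1/3)) = 3*(-Y/3) = -Y)
K(c) = c**2 (K(c) = (c**2 + 0*c) + 0 = (c**2 + 0) + 0 = c**2 + 0 = c**2)
-11*(D(p(4)) + K(-1)) = -11*(-1*2 + (-1)**2) = -11*(-2 + 1) = -11*(-1) = 11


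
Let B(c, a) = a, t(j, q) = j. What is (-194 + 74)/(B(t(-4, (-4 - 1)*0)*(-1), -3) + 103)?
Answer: -6/5 ≈ -1.2000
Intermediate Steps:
(-194 + 74)/(B(t(-4, (-4 - 1)*0)*(-1), -3) + 103) = (-194 + 74)/(-3 + 103) = -120/100 = -120*1/100 = -6/5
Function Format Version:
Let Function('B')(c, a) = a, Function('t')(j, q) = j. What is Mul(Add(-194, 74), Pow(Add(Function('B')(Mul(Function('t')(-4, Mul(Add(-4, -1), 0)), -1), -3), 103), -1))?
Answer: Rational(-6, 5) ≈ -1.2000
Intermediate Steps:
Mul(Add(-194, 74), Pow(Add(Function('B')(Mul(Function('t')(-4, Mul(Add(-4, -1), 0)), -1), -3), 103), -1)) = Mul(Add(-194, 74), Pow(Add(-3, 103), -1)) = Mul(-120, Pow(100, -1)) = Mul(-120, Rational(1, 100)) = Rational(-6, 5)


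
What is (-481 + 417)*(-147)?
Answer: 9408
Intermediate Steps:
(-481 + 417)*(-147) = -64*(-147) = 9408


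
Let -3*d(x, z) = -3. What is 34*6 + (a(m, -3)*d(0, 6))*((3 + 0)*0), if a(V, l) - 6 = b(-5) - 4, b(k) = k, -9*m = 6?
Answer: 204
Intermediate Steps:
m = -⅔ (m = -⅑*6 = -⅔ ≈ -0.66667)
d(x, z) = 1 (d(x, z) = -⅓*(-3) = 1)
a(V, l) = -3 (a(V, l) = 6 + (-5 - 4) = 6 - 9 = -3)
34*6 + (a(m, -3)*d(0, 6))*((3 + 0)*0) = 34*6 + (-3*1)*((3 + 0)*0) = 204 - 9*0 = 204 - 3*0 = 204 + 0 = 204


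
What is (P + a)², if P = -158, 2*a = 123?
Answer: 37249/4 ≈ 9312.3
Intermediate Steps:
a = 123/2 (a = (½)*123 = 123/2 ≈ 61.500)
(P + a)² = (-158 + 123/2)² = (-193/2)² = 37249/4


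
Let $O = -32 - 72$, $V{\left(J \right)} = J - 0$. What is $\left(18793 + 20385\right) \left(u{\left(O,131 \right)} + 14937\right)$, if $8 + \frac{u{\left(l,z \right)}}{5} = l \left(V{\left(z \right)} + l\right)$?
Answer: $33575546$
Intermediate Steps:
$V{\left(J \right)} = J$ ($V{\left(J \right)} = J + 0 = J$)
$O = -104$ ($O = -32 - 72 = -104$)
$u{\left(l,z \right)} = -40 + 5 l \left(l + z\right)$ ($u{\left(l,z \right)} = -40 + 5 l \left(z + l\right) = -40 + 5 l \left(l + z\right)$)
$\left(18793 + 20385\right) \left(u{\left(O,131 \right)} + 14937\right) = \left(18793 + 20385\right) \left(\left(-40 + 5 \left(-104\right)^{2} + 5 \left(-104\right) 131\right) + 14937\right) = 39178 \left(\left(-40 + 5 \cdot 10816 - 68120\right) + 14937\right) = 39178 \left(\left(-40 + 54080 - 68120\right) + 14937\right) = 39178 \left(-14080 + 14937\right) = 39178 \cdot 857 = 33575546$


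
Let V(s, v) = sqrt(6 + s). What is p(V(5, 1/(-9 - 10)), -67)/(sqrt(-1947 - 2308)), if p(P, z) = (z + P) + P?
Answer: I*sqrt(4255)*(67 - 2*sqrt(11))/4255 ≈ 0.92544*I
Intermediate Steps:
p(P, z) = z + 2*P (p(P, z) = (P + z) + P = z + 2*P)
p(V(5, 1/(-9 - 10)), -67)/(sqrt(-1947 - 2308)) = (-67 + 2*sqrt(6 + 5))/(sqrt(-1947 - 2308)) = (-67 + 2*sqrt(11))/(sqrt(-4255)) = (-67 + 2*sqrt(11))/((I*sqrt(4255))) = (-67 + 2*sqrt(11))*(-I*sqrt(4255)/4255) = -I*sqrt(4255)*(-67 + 2*sqrt(11))/4255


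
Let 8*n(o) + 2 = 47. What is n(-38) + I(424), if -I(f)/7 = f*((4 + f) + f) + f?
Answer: -20253587/8 ≈ -2.5317e+6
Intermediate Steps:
n(o) = 45/8 (n(o) = -¼ + (⅛)*47 = -¼ + 47/8 = 45/8)
I(f) = -7*f - 7*f*(4 + 2*f) (I(f) = -7*(f*((4 + f) + f) + f) = -7*(f*(4 + 2*f) + f) = -7*(f + f*(4 + 2*f)) = -7*f - 7*f*(4 + 2*f))
n(-38) + I(424) = 45/8 - 7*424*(5 + 2*424) = 45/8 - 7*424*(5 + 848) = 45/8 - 7*424*853 = 45/8 - 2531704 = -20253587/8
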